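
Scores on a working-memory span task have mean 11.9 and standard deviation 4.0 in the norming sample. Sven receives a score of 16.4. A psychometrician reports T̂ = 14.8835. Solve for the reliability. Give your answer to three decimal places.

T̂ = ρX + (1 − ρ)μ  ⇒  T̂ − μ = ρ(X − μ)
ρ = (T̂ − μ)/(X − μ) = (14.8835 − 11.9) / (16.4 − 11.9) = 2.9835 / 4.5 = 0.66300

0.663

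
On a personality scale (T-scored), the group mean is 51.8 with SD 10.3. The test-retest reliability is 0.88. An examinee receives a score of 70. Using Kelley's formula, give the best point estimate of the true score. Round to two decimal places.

67.82

T̂ = ρX + (1 − ρ)μ
  = 0.88 × 70 + 0.12 × 51.8
  = 61.60 + 6.216
  = 67.816
  ≈ 67.82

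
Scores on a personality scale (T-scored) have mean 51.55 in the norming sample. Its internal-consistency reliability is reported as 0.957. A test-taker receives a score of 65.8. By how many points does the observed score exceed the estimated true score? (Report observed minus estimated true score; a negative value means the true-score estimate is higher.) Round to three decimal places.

0.613

T̂ = ρX + (1 − ρ)μ
  = 0.957 × 65.8 + 0.043 × 51.55
  = 62.9706 + 2.21665
  = 65.18725
  ≈ 65.1873
X − T̂ = 65.8 − 65.1873 = 0.6127 → 0.613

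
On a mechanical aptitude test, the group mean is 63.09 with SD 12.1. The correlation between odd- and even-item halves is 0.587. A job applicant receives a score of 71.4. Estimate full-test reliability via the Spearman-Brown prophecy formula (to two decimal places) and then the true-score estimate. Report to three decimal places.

Spearman-Brown: ρ = 2r/(1 + r) = 2(0.587)/(1 + 0.587) = 1.1740/1.587 = 0.7398 → 0.74
T̂ = ρX + (1 − ρ)μ
  = 0.74 × 71.4 + 0.26 × 63.09
  = 52.836 + 16.4034
  = 69.2394
  ≈ 69.239

69.239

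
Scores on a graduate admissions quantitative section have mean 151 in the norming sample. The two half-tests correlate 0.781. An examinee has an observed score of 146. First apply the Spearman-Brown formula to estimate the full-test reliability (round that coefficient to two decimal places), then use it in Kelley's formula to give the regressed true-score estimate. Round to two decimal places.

Spearman-Brown: ρ = 2r/(1 + r) = 2(0.781)/(1 + 0.781) = 1.5620/1.781 = 0.8770 → 0.88
T̂ = 0.88(146) + 0.12(151) = 128.48 + 18.12 = 146.600 → 146.60

146.60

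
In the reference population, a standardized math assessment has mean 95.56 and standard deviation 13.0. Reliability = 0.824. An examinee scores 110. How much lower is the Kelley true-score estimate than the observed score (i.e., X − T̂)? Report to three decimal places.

T̂ = ρX + (1 − ρ)μ
  = 0.824 × 110 + 0.176 × 95.56
  = 90.640 + 16.81856
  = 107.45856
  ≈ 107.4586
X − T̂ = 110 − 107.4586 = 2.5414 → 2.541

2.541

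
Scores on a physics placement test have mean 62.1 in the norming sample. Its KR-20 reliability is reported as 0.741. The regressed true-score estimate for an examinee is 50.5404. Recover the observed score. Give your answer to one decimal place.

T̂ = ρX + (1 − ρ)μ  ⇒  X = (T̂ − (1 − ρ)μ) / ρ
X = (50.5404 − 0.259 × 62.1) / 0.741 = (50.5404 − 16.0839) / 0.741 = 34.4565 / 0.741 = 46.500

46.5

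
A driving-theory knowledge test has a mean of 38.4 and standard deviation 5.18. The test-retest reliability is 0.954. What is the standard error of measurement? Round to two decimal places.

SEM = SD · √(1 − ρ) = 5.18 × √0.046 = 5.18 × 0.2145 = 1.111

1.11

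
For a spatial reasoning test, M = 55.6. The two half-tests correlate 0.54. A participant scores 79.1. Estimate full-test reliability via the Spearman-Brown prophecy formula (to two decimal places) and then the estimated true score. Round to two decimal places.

Spearman-Brown: ρ = 2r/(1 + r) = 2(0.54)/(1 + 0.54) = 1.080/1.54 = 0.7013 → 0.70
T̂ = ρX + (1 − ρ)μ
  = 0.70 × 79.1 + 0.30 × 55.6
  = 55.370 + 16.680
  = 72.050
  ≈ 72.05

72.05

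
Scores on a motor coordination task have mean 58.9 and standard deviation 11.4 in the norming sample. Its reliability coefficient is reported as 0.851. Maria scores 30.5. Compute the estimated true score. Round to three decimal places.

34.732

T̂ = ρX + (1 − ρ)μ
  = 0.851 × 30.5 + 0.149 × 58.9
  = 25.9555 + 8.7761
  = 34.7316
  ≈ 34.732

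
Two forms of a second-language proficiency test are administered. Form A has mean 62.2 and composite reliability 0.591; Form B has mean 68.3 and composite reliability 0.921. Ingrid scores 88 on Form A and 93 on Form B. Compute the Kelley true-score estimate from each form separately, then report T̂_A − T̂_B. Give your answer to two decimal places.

-13.60

T̂_A = 0.591(88) + 0.409(62.2) = 77.4478
T̂_B = 0.921(93) + 0.079(68.3) = 91.0487
T̂_A − T̂_B = -13.6009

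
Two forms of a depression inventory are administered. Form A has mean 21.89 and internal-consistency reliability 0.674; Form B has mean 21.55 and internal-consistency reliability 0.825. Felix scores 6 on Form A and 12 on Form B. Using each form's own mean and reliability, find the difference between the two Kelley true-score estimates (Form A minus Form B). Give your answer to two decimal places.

-2.49

T̂_A = 0.674(6) + 0.326(21.89) = 11.1801
T̂_B = 0.825(12) + 0.175(21.55) = 13.6713
T̂_A − T̂_B = -2.4911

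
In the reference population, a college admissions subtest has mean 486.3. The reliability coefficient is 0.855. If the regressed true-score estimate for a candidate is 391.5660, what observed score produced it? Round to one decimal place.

T̂ = ρX + (1 − ρ)μ  ⇒  X = (T̂ − (1 − ρ)μ) / ρ
X = (391.5660 − 0.145 × 486.3) / 0.855 = (391.5660 − 70.5135) / 0.855 = 321.0525 / 0.855 = 375.500

375.5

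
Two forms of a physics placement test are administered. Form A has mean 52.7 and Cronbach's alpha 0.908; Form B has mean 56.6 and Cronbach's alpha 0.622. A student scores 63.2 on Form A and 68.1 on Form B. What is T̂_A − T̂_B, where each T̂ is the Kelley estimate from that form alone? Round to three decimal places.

-1.519

T̂_A = 0.908(63.2) + 0.092(52.7) = 62.23400
T̂_B = 0.622(68.1) + 0.378(56.6) = 63.75300
T̂_A − T̂_B = -1.51900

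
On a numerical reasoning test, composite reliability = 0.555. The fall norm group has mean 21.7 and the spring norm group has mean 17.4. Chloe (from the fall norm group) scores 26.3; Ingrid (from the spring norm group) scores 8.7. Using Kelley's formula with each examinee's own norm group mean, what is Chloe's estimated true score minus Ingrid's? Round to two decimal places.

11.68

T̂_Chloe = 0.555(26.3) + 0.445(21.7) = 24.2530
T̂_Ingrid = 0.555(8.7) + 0.445(17.4) = 12.5715
Difference = 24.2530 − 12.5715 = 11.6815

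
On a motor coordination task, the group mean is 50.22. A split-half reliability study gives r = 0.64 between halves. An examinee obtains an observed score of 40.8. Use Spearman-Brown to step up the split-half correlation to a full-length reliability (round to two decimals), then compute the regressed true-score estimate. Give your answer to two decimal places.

42.87

Spearman-Brown: ρ = 2r/(1 + r) = 2(0.64)/(1 + 0.64) = 1.280/1.64 = 0.7805 → 0.78
T̂ = 0.78(40.8) + 0.22(50.22) = 31.824 + 11.0484 = 42.872 → 42.87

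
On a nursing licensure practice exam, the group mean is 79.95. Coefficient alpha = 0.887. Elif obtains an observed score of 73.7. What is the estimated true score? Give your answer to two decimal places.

74.41

Weight the observed score by reliability and the mean by (1 − reliability): T̂ = 0.887·73.7 + 0.113·79.95 = 65.3719 + 9.03435 = 74.406.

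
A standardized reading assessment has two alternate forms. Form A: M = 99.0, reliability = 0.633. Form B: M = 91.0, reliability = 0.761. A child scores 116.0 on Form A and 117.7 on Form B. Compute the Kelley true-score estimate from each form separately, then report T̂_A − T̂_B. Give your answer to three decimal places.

T̂_A = 0.633(116.0) + 0.367(99.0) = 109.76100
T̂_B = 0.761(117.7) + 0.239(91.0) = 111.31870
T̂_A − T̂_B = -1.55770

-1.558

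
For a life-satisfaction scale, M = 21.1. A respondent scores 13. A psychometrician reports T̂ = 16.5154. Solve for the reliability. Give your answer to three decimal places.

T̂ = ρX + (1 − ρ)μ  ⇒  T̂ − μ = ρ(X − μ)
ρ = (T̂ − μ)/(X − μ) = (16.5154 − 21.1) / (13 − 21.1) = -4.5846 / -8.1 = 0.56600

0.566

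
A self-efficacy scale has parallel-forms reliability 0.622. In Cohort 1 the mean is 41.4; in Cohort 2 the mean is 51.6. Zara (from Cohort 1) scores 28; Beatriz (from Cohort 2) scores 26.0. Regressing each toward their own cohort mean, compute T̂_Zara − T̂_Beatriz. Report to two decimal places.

-2.61

T̂_Zara = 0.622(28) + 0.378(41.4) = 33.0652
T̂_Beatriz = 0.622(26.0) + 0.378(51.6) = 35.6768
Difference = 33.0652 − 35.6768 = -2.6116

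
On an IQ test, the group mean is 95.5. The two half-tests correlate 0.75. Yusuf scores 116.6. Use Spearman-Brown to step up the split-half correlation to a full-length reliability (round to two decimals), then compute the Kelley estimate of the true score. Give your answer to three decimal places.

113.646

Spearman-Brown: ρ = 2r/(1 + r) = 2(0.75)/(1 + 0.75) = 1.500/1.75 = 0.8571 → 0.86
T̂ = 0.86(116.6) + 0.14(95.5) = 100.276 + 13.370 = 113.6460 → 113.646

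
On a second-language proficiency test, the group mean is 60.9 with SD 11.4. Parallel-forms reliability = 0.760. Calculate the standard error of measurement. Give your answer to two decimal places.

SEM = SD · √(1 − ρ) = 11.4 × √0.240 = 11.4 × 0.4899 = 5.585

5.58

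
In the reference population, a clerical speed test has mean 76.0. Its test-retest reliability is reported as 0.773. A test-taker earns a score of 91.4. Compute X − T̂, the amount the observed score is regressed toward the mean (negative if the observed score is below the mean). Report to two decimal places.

T̂ = ρX + (1 − ρ)μ
  = 0.773 × 91.4 + 0.227 × 76.0
  = 70.6522 + 17.2520
  = 87.9042
  ≈ 87.904
X − T̂ = 91.4 − 87.904 = 3.496 → 3.50

3.50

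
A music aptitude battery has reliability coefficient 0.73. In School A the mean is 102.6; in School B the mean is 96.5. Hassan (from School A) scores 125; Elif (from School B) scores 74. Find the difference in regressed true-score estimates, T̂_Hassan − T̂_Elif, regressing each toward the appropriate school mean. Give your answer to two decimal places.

38.88

T̂_Hassan = 0.73(125) + 0.27(102.6) = 118.9520
T̂_Elif = 0.73(74) + 0.27(96.5) = 80.0750
Difference = 118.9520 − 80.0750 = 38.8770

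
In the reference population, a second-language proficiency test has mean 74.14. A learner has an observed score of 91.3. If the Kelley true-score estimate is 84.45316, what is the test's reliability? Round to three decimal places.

T̂ = ρX + (1 − ρ)μ  ⇒  T̂ − μ = ρ(X − μ)
ρ = (T̂ − μ)/(X − μ) = (84.45316 − 74.14) / (91.3 − 74.14) = 10.31316 / 17.16 = 0.60100

0.601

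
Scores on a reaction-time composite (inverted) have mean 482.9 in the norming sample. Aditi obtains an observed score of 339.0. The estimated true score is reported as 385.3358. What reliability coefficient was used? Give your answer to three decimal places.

T̂ = ρX + (1 − ρ)μ  ⇒  T̂ − μ = ρ(X − μ)
ρ = (T̂ − μ)/(X − μ) = (385.3358 − 482.9) / (339.0 − 482.9) = -97.5642 / -143.9 = 0.67800

0.678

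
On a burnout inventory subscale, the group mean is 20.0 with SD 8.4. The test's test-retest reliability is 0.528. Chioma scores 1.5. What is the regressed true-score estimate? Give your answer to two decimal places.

10.23

Kelley's formula gives T̂ = 0.528·1.5 + 0.472·20.0 = 0.7920 + 9.4400 = 10.232.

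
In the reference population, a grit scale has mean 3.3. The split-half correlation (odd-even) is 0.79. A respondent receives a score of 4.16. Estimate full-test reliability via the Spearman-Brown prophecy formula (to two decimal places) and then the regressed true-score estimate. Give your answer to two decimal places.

Spearman-Brown: ρ = 2r/(1 + r) = 2(0.79)/(1 + 0.79) = 1.580/1.79 = 0.8827 → 0.88
Kelley's formula gives T̂ = 0.88·4.16 + 0.12·3.3 = 3.6608 + 0.396 = 4.057.

4.06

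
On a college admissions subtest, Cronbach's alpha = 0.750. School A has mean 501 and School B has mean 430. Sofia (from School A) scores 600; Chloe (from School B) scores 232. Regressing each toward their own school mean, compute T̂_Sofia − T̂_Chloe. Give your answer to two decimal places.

293.75

T̂_Sofia = 0.750(600) + 0.250(501) = 575.2500
T̂_Chloe = 0.750(232) + 0.250(430) = 281.5000
Difference = 575.2500 − 281.5000 = 293.7500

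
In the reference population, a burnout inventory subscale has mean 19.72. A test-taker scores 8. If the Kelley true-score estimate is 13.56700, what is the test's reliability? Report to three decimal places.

T̂ = ρX + (1 − ρ)μ  ⇒  T̂ − μ = ρ(X − μ)
ρ = (T̂ − μ)/(X − μ) = (13.56700 − 19.72) / (8 − 19.72) = -6.15300 / -11.72 = 0.52500

0.525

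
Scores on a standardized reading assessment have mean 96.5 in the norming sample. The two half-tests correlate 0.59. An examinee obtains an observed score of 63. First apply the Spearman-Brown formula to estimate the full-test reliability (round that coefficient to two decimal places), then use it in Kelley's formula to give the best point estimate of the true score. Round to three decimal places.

71.710

Spearman-Brown: ρ = 2r/(1 + r) = 2(0.59)/(1 + 0.59) = 1.180/1.59 = 0.7421 → 0.74
T̂ = ρX + (1 − ρ)μ
  = 0.74 × 63 + 0.26 × 96.5
  = 46.62 + 25.090
  = 71.7100
  ≈ 71.710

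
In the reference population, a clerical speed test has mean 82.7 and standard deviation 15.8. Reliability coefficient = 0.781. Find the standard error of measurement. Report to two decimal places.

7.39

SEM = SD · √(1 − ρ) = 15.8 × √0.219 = 15.8 × 0.4680 = 7.394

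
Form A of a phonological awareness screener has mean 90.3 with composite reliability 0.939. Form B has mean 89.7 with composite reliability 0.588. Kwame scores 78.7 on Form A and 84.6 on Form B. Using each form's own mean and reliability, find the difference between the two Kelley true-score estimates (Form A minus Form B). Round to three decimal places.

T̂_A = 0.939(78.7) + 0.061(90.3) = 79.40760
T̂_B = 0.588(84.6) + 0.412(89.7) = 86.70120
T̂_A − T̂_B = -7.29360

-7.294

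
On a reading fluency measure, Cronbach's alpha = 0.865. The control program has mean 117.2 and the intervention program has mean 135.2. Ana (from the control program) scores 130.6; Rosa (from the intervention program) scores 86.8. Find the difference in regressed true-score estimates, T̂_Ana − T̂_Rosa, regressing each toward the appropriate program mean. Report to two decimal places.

T̂_Ana = 0.865(130.6) + 0.135(117.2) = 128.7910
T̂_Rosa = 0.865(86.8) + 0.135(135.2) = 93.3340
Difference = 128.7910 − 93.3340 = 35.4570

35.46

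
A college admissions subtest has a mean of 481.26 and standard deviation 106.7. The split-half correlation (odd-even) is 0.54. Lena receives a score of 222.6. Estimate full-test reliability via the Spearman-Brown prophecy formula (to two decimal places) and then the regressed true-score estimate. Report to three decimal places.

Spearman-Brown: ρ = 2r/(1 + r) = 2(0.54)/(1 + 0.54) = 1.080/1.54 = 0.7013 → 0.70
T̂ = ρX + (1 − ρ)μ
  = 0.70 × 222.6 + 0.30 × 481.26
  = 155.820 + 144.3780
  = 300.1980
  ≈ 300.198

300.198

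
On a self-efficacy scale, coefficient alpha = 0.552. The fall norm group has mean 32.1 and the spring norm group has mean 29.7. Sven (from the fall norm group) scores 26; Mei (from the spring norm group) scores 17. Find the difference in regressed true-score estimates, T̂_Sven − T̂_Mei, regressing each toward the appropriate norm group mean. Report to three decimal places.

6.043

T̂_Sven = 0.552(26) + 0.448(32.1) = 28.73280
T̂_Mei = 0.552(17) + 0.448(29.7) = 22.68960
Difference = 28.73280 − 22.68960 = 6.04320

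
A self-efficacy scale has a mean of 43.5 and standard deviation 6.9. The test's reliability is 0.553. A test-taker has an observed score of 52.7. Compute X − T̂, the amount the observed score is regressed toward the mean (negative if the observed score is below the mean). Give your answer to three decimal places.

4.112

T̂ = ρX + (1 − ρ)μ
  = 0.553 × 52.7 + 0.447 × 43.5
  = 29.1431 + 19.4445
  = 48.58760
  ≈ 48.5876
X − T̂ = 52.7 − 48.5876 = 4.1124 → 4.112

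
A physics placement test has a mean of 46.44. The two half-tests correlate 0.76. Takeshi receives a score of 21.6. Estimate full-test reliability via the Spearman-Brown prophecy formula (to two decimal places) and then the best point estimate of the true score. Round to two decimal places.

25.08

Spearman-Brown: ρ = 2r/(1 + r) = 2(0.76)/(1 + 0.76) = 1.520/1.76 = 0.8636 → 0.86
T̂ = 0.86(21.6) + 0.14(46.44) = 18.576 + 6.5016 = 25.078 → 25.08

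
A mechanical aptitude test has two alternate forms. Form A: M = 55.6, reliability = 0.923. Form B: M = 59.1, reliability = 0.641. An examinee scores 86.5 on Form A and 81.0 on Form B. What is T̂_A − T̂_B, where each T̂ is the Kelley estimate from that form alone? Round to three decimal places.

10.983

T̂_A = 0.923(86.5) + 0.077(55.6) = 84.12070
T̂_B = 0.641(81.0) + 0.359(59.1) = 73.13790
T̂_A − T̂_B = 10.98280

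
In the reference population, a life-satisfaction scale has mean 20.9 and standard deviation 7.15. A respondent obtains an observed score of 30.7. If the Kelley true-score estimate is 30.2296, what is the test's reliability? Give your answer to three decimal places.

0.952

T̂ = ρX + (1 − ρ)μ  ⇒  T̂ − μ = ρ(X − μ)
ρ = (T̂ − μ)/(X − μ) = (30.2296 − 20.9) / (30.7 − 20.9) = 9.3296 / 9.8 = 0.95200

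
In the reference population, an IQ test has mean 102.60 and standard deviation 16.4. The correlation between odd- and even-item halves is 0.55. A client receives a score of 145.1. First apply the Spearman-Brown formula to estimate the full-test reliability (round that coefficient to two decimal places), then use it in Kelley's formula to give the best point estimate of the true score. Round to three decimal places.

132.775

Spearman-Brown: ρ = 2r/(1 + r) = 2(0.55)/(1 + 0.55) = 1.100/1.55 = 0.7097 → 0.71
T̂ = ρX + (1 − ρ)μ
  = 0.71 × 145.1 + 0.29 × 102.60
  = 103.021 + 29.7540
  = 132.7750
  ≈ 132.775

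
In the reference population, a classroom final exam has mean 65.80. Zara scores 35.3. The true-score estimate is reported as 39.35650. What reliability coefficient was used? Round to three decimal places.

0.867

T̂ = ρX + (1 − ρ)μ  ⇒  T̂ − μ = ρ(X − μ)
ρ = (T̂ − μ)/(X − μ) = (39.35650 − 65.80) / (35.3 − 65.80) = -26.44350 / -30.50 = 0.86700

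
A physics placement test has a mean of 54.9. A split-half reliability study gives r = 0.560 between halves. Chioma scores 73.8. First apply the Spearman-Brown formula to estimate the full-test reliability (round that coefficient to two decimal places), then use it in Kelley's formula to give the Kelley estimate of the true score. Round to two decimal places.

Spearman-Brown: ρ = 2r/(1 + r) = 2(0.560)/(1 + 0.560) = 1.1200/1.560 = 0.7179 → 0.72
Regress the observed score toward the mean by the unreliability: T̂ = 0.72·73.8 + 0.28·54.9 = 53.136 + 15.372 = 68.508.

68.51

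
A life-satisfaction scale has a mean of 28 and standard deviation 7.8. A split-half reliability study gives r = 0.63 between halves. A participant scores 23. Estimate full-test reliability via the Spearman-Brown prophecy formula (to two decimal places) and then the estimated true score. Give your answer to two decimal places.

24.15

Spearman-Brown: ρ = 2r/(1 + r) = 2(0.63)/(1 + 0.63) = 1.260/1.63 = 0.7730 → 0.77
T̂ = 0.77(23) + 0.23(28) = 17.71 + 6.44 = 24.150 → 24.15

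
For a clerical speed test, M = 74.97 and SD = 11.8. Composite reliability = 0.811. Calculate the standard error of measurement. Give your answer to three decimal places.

SEM = SD · √(1 − ρ) = 11.8 × √0.189 = 11.8 × 0.4347 = 5.1299

5.130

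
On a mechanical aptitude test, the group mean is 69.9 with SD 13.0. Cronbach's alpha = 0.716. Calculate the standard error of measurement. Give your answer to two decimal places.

6.93

SEM = SD · √(1 − ρ) = 13.0 × √0.284 = 13.0 × 0.5329 = 6.928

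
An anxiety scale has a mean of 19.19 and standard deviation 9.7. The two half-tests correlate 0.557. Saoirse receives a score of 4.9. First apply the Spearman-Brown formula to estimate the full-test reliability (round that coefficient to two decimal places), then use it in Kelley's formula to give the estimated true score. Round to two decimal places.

8.90

Spearman-Brown: ρ = 2r/(1 + r) = 2(0.557)/(1 + 0.557) = 1.1140/1.557 = 0.7155 → 0.72
T̂ = ρX + (1 − ρ)μ
  = 0.72 × 4.9 + 0.28 × 19.19
  = 3.528 + 5.3732
  = 8.901
  ≈ 8.90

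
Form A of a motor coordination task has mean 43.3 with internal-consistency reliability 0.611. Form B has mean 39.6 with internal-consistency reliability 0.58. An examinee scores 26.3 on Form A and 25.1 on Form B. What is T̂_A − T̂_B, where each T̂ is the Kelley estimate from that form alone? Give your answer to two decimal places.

T̂_A = 0.611(26.3) + 0.389(43.3) = 32.9130
T̂_B = 0.58(25.1) + 0.42(39.6) = 31.1900
T̂_A − T̂_B = 1.7230

1.72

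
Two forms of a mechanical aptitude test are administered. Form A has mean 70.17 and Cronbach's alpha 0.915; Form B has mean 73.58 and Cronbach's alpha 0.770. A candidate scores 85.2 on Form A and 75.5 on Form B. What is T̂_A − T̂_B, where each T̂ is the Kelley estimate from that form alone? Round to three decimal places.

T̂_A = 0.915(85.2) + 0.085(70.17) = 83.92245
T̂_B = 0.770(75.5) + 0.230(73.58) = 75.05840
T̂_A − T̂_B = 8.86405

8.864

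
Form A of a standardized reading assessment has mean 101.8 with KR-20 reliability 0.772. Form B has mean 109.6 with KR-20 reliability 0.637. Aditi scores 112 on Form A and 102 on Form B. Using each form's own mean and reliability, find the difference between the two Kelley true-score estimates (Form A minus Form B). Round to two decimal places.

T̂_A = 0.772(112) + 0.228(101.8) = 109.6744
T̂_B = 0.637(102) + 0.363(109.6) = 104.7588
T̂_A − T̂_B = 4.9156

4.92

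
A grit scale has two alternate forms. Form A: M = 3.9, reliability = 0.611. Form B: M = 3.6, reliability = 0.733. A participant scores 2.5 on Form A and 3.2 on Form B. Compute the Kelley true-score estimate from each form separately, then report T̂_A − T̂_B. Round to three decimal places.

-0.262

T̂_A = 0.611(2.5) + 0.389(3.9) = 3.04460
T̂_B = 0.733(3.2) + 0.267(3.6) = 3.30680
T̂_A − T̂_B = -0.26220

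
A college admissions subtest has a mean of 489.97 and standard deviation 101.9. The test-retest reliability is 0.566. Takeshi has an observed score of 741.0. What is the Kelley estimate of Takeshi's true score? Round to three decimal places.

T̂ = ρX + (1 − ρ)μ
  = 0.566 × 741.0 + 0.434 × 489.97
  = 419.4060 + 212.64698
  = 632.0530
  ≈ 632.053

632.053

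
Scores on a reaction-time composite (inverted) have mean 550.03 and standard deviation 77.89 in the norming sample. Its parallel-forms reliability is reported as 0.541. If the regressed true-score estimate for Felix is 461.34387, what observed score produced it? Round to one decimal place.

386.1

T̂ = ρX + (1 − ρ)μ  ⇒  X = (T̂ − (1 − ρ)μ) / ρ
X = (461.34387 − 0.459 × 550.03) / 0.541 = (461.34387 − 252.46377) / 0.541 = 208.88010 / 0.541 = 386.100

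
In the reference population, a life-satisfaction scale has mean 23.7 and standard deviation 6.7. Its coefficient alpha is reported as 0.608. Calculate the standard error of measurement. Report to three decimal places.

SEM = SD · √(1 − ρ) = 6.7 × √0.392 = 6.7 × 0.6261 = 4.1949

4.195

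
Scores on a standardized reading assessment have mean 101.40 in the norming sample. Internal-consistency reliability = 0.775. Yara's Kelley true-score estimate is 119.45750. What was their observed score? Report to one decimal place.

124.7

T̂ = ρX + (1 − ρ)μ  ⇒  X = (T̂ − (1 − ρ)μ) / ρ
X = (119.45750 − 0.225 × 101.40) / 0.775 = (119.45750 − 22.81500) / 0.775 = 96.64250 / 0.775 = 124.700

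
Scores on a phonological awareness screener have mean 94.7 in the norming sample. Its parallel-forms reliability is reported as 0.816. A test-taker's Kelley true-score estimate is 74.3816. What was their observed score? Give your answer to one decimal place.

T̂ = ρX + (1 − ρ)μ  ⇒  X = (T̂ − (1 − ρ)μ) / ρ
X = (74.3816 − 0.184 × 94.7) / 0.816 = (74.3816 − 17.4248) / 0.816 = 56.9568 / 0.816 = 69.800

69.8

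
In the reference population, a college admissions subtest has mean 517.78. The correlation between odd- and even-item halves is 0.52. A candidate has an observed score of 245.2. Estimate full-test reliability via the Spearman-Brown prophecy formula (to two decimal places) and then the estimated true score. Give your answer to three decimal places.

332.426

Spearman-Brown: ρ = 2r/(1 + r) = 2(0.52)/(1 + 0.52) = 1.040/1.52 = 0.6842 → 0.68
T̂ = 0.68(245.2) + 0.32(517.78) = 166.736 + 165.6896 = 332.4256 → 332.426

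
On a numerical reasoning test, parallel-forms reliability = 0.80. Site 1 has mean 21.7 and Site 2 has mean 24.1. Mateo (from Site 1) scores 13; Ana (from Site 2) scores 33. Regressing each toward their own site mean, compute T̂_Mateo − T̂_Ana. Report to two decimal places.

-16.48

T̂_Mateo = 0.80(13) + 0.20(21.7) = 14.7400
T̂_Ana = 0.80(33) + 0.20(24.1) = 31.2200
Difference = 14.7400 − 31.2200 = -16.4800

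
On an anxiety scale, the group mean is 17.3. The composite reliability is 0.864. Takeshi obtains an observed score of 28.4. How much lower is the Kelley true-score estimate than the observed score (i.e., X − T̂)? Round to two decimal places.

1.51

T̂ = 0.864(28.4) + 0.136(17.3) = 24.5376 + 2.3528 = 26.8904 → 26.890
X − T̂ = 28.4 − 26.890 = 1.510 → 1.51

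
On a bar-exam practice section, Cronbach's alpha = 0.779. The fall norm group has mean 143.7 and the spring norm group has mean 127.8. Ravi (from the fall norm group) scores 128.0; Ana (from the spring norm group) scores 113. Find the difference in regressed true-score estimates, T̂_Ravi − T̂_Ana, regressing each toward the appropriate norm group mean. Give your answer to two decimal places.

T̂_Ravi = 0.779(128.0) + 0.221(143.7) = 131.4697
T̂_Ana = 0.779(113) + 0.221(127.8) = 116.2708
Difference = 131.4697 − 116.2708 = 15.1989

15.20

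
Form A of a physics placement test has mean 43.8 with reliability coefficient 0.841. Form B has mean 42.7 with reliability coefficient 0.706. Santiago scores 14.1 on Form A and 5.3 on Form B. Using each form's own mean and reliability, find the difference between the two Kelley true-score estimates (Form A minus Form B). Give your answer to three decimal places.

2.527

T̂_A = 0.841(14.1) + 0.159(43.8) = 18.82230
T̂_B = 0.706(5.3) + 0.294(42.7) = 16.29560
T̂_A − T̂_B = 2.52670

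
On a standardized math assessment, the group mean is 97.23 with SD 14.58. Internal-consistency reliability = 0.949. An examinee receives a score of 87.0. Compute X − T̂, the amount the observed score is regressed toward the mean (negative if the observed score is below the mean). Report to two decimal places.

-0.52

T̂ = 0.949(87.0) + 0.051(97.23) = 82.5630 + 4.95873 = 87.5217 → 87.522
X − T̂ = 87.0 − 87.522 = -0.522 → -0.52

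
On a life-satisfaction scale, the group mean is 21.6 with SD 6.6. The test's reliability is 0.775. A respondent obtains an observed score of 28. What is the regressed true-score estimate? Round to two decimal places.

26.56

Weight the observed score by reliability and the mean by (1 − reliability): T̂ = 0.775·28 + 0.225·21.6 = 21.700 + 4.8600 = 26.560.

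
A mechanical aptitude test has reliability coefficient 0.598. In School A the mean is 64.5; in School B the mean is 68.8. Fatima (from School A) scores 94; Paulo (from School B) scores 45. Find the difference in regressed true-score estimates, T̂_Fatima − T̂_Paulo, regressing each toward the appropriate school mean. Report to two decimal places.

T̂_Fatima = 0.598(94) + 0.402(64.5) = 82.1410
T̂_Paulo = 0.598(45) + 0.402(68.8) = 54.5676
Difference = 82.1410 − 54.5676 = 27.5734

27.57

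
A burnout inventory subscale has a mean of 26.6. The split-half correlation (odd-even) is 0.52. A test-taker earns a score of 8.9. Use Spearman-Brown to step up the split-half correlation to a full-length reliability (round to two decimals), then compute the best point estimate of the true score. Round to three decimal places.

Spearman-Brown: ρ = 2r/(1 + r) = 2(0.52)/(1 + 0.52) = 1.040/1.52 = 0.6842 → 0.68
T̂ = ρX + (1 − ρ)μ
  = 0.68 × 8.9 + 0.32 × 26.6
  = 6.052 + 8.512
  = 14.5640
  ≈ 14.564

14.564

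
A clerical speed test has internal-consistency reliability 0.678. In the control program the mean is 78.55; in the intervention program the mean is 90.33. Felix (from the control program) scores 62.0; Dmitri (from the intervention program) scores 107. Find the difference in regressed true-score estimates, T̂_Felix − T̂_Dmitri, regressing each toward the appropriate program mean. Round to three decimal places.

T̂_Felix = 0.678(62.0) + 0.322(78.55) = 67.32910
T̂_Dmitri = 0.678(107) + 0.322(90.33) = 101.63226
Difference = 67.32910 − 101.63226 = -34.30316

-34.303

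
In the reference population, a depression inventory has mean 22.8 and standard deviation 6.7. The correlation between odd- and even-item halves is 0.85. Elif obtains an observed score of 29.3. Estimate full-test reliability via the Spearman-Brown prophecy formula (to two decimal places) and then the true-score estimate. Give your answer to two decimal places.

Spearman-Brown: ρ = 2r/(1 + r) = 2(0.85)/(1 + 0.85) = 1.700/1.85 = 0.9189 → 0.92
Kelley's formula gives T̂ = 0.92·29.3 + 0.08·22.8 = 26.956 + 1.824 = 28.780.

28.78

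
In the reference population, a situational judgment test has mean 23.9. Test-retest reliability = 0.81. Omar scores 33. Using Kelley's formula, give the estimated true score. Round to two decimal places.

Regress the observed score toward the mean by the unreliability: T̂ = 0.81·33 + 0.19·23.9 = 26.73 + 4.541 = 31.271.

31.27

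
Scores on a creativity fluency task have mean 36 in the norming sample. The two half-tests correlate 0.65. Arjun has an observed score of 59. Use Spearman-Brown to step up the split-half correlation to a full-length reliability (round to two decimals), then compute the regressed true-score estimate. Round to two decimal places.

54.17

Spearman-Brown: ρ = 2r/(1 + r) = 2(0.65)/(1 + 0.65) = 1.300/1.65 = 0.7879 → 0.79
Kelley's formula gives T̂ = 0.79·59 + 0.21·36 = 46.61 + 7.56 = 54.170.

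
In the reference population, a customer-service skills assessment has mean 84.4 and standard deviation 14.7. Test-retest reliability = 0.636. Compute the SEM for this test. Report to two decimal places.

SEM = SD · √(1 − ρ) = 14.7 × √0.364 = 14.7 × 0.6033 = 8.869

8.87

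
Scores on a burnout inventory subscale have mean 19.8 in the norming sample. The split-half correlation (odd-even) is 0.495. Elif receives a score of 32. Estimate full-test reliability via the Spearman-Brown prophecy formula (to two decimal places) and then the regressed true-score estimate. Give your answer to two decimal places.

Spearman-Brown: ρ = 2r/(1 + r) = 2(0.495)/(1 + 0.495) = 0.9900/1.495 = 0.6622 → 0.66
T̂ = ρX + (1 − ρ)μ
  = 0.66 × 32 + 0.34 × 19.8
  = 21.12 + 6.732
  = 27.852
  ≈ 27.85

27.85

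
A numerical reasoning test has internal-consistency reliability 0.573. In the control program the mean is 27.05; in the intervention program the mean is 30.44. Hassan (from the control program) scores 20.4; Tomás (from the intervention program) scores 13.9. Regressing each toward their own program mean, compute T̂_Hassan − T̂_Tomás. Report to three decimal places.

2.277

T̂_Hassan = 0.573(20.4) + 0.427(27.05) = 23.23955
T̂_Tomás = 0.573(13.9) + 0.427(30.44) = 20.96258
Difference = 23.23955 − 20.96258 = 2.27697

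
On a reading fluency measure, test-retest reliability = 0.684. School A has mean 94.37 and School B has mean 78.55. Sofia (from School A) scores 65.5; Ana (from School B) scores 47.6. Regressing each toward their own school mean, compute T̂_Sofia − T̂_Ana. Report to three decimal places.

17.243

T̂_Sofia = 0.684(65.5) + 0.316(94.37) = 74.62292
T̂_Ana = 0.684(47.6) + 0.316(78.55) = 57.38020
Difference = 74.62292 − 57.38020 = 17.24272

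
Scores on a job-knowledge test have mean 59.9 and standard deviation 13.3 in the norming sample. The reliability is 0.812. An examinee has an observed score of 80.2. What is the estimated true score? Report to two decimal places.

76.38

Kelley's formula gives T̂ = 0.812·80.2 + 0.188·59.9 = 65.1224 + 11.2612 = 76.384.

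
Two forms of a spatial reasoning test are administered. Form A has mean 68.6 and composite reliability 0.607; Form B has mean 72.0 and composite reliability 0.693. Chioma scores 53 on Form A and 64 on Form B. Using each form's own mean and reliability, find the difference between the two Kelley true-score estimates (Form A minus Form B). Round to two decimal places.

-7.33

T̂_A = 0.607(53) + 0.393(68.6) = 59.1308
T̂_B = 0.693(64) + 0.307(72.0) = 66.4560
T̂_A − T̂_B = -7.3252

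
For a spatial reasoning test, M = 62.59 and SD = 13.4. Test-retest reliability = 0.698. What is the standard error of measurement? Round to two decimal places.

SEM = SD · √(1 − ρ) = 13.4 × √0.302 = 13.4 × 0.5495 = 7.364

7.36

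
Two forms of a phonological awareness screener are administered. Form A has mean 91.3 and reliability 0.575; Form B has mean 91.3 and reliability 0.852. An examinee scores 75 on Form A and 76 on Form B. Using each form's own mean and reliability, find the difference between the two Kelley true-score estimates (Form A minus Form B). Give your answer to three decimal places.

T̂_A = 0.575(75) + 0.425(91.3) = 81.92750
T̂_B = 0.852(76) + 0.148(91.3) = 78.26440
T̂_A − T̂_B = 3.66310

3.663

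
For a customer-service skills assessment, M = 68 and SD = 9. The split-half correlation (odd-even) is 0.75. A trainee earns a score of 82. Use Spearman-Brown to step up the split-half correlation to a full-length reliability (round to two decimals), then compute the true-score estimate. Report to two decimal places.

80.04

Spearman-Brown: ρ = 2r/(1 + r) = 2(0.75)/(1 + 0.75) = 1.500/1.75 = 0.8571 → 0.86
T̂ = 0.86(82) + 0.14(68) = 70.52 + 9.52 = 80.040 → 80.04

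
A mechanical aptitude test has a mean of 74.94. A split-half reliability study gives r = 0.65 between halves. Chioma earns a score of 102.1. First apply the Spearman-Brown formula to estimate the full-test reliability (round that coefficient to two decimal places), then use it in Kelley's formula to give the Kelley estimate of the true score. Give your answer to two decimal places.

Spearman-Brown: ρ = 2r/(1 + r) = 2(0.65)/(1 + 0.65) = 1.300/1.65 = 0.7879 → 0.79
T̂ = 0.79(102.1) + 0.21(74.94) = 80.659 + 15.7374 = 96.396 → 96.40

96.40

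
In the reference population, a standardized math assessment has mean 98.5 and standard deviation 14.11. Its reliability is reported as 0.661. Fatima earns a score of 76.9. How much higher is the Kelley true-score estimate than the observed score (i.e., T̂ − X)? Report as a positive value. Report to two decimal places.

T̂ = ρX + (1 − ρ)μ
  = 0.661 × 76.9 + 0.339 × 98.5
  = 50.8309 + 33.3915
  = 84.2224
  ≈ 84.222
T̂ − X = 84.222 − 76.9 = 7.322 → 7.32

7.32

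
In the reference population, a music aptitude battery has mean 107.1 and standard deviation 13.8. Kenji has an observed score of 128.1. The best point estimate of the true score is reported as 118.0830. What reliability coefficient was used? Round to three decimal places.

T̂ = ρX + (1 − ρ)μ  ⇒  T̂ − μ = ρ(X − μ)
ρ = (T̂ − μ)/(X − μ) = (118.0830 − 107.1) / (128.1 − 107.1) = 10.9830 / 21.0 = 0.52300

0.523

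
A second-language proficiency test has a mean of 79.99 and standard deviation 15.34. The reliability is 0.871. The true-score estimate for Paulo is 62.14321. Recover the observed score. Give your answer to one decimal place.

T̂ = ρX + (1 − ρ)μ  ⇒  X = (T̂ − (1 − ρ)μ) / ρ
X = (62.14321 − 0.129 × 79.99) / 0.871 = (62.14321 − 10.31871) / 0.871 = 51.82450 / 0.871 = 59.500

59.5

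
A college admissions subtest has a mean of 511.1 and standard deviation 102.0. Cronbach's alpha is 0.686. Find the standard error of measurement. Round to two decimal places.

57.16

SEM = SD · √(1 − ρ) = 102.0 × √0.314 = 102.0 × 0.5604 = 57.156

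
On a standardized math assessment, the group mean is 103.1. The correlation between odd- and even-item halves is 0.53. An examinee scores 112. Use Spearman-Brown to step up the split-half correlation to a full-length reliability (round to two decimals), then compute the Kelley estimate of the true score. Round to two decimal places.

109.24

Spearman-Brown: ρ = 2r/(1 + r) = 2(0.53)/(1 + 0.53) = 1.060/1.53 = 0.6928 → 0.69
Kelley's formula gives T̂ = 0.69·112 + 0.31·103.1 = 77.28 + 31.961 = 109.241.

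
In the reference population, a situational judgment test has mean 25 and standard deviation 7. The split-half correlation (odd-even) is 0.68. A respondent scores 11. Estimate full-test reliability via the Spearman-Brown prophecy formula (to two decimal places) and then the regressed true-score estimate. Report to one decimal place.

Spearman-Brown: ρ = 2r/(1 + r) = 2(0.68)/(1 + 0.68) = 1.360/1.68 = 0.8095 → 0.81
T̂ = ρX + (1 − ρ)μ
  = 0.81 × 11 + 0.19 × 25
  = 8.91 + 4.75
  = 13.66
  ≈ 13.7

13.7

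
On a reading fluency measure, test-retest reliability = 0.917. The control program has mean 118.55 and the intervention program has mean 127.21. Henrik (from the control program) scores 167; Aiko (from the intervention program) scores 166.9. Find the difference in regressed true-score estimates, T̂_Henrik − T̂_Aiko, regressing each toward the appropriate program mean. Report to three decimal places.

-0.627

T̂_Henrik = 0.917(167) + 0.083(118.55) = 162.97865
T̂_Aiko = 0.917(166.9) + 0.083(127.21) = 163.60573
Difference = 162.97865 − 163.60573 = -0.62708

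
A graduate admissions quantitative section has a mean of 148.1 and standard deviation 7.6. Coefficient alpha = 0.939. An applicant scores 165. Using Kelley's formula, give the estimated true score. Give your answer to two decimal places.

T̂ = ρX + (1 − ρ)μ
  = 0.939 × 165 + 0.061 × 148.1
  = 154.935 + 9.0341
  = 163.969
  ≈ 163.97

163.97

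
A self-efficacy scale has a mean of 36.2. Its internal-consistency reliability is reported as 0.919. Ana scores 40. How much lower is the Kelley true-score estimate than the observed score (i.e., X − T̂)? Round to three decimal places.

Kelley's formula gives T̂ = 0.919·40 + 0.081·36.2 = 36.760 + 2.9322 = 39.69220.
X − T̂ = 40 − 39.6922 = 0.3078 → 0.308

0.308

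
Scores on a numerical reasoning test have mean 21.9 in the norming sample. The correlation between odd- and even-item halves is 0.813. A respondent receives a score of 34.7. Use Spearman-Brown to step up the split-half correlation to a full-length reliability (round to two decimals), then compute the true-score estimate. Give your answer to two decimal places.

Spearman-Brown: ρ = 2r/(1 + r) = 2(0.813)/(1 + 0.813) = 1.6260/1.813 = 0.8969 → 0.90
T̂ = ρX + (1 − ρ)μ
  = 0.90 × 34.7 + 0.10 × 21.9
  = 31.230 + 2.190
  = 33.420
  ≈ 33.42

33.42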